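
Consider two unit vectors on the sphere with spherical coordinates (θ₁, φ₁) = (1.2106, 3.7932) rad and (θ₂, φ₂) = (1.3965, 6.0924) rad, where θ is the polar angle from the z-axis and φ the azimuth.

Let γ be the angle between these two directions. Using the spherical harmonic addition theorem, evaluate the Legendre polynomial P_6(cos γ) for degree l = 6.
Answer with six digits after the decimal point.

Summing Y*_{l m}(θ₁,φ₁)·Y_{l m}(θ₂,φ₂) over m ∈ [−6, 6]; prefactor 4π/(2·6+1) = 0.966644:
  term(m=-6) = +0.047965-0.134752i   from Y*(Ω₁)=-0.233393-0.225433i, Y(Ω₂)=+0.182186+0.401387i
  term(m=-5) = +0.054614+0.099870i   from Y*(Ω₁)=+0.420484+0.049185i, Y(Ω₂)=+0.155539+0.219318i
  term(m=-4) = +0.021943+0.005091i   from Y*(Ω₁)=-0.086267+0.051145i, Y(Ω₂)=-0.162321-0.155252i
  term(m=-3) = +0.072336-0.051034i   from Y*(Ω₁)=-0.115157+0.284980i, Y(Ω₂)=-0.242115-0.155994i
  term(m=-2) = +0.003639-0.031787i   from Y*(Ω₁)=-0.054814-0.199936i, Y(Ω₂)=+0.143229+0.057468i
  term(m=-1) = -0.046827-0.052493i   from Y*(Ω₁)=-0.192585-0.146893i, Y(Ω₂)=+0.285154+0.055073i
  term(m=+0) = -0.031073+0.000000i   from Y*(Ω₁)=+0.230469-0.000000i, Y(Ω₂)=-0.134827+0.000000i
  term(m=+1) = -0.046827+0.052493i   from Y*(Ω₁)=+0.192585-0.146893i, Y(Ω₂)=-0.285154+0.055073i
  term(m=+2) = +0.003639+0.031787i   from Y*(Ω₁)=-0.054814+0.199936i, Y(Ω₂)=+0.143229-0.057468i
  term(m=+3) = +0.072336+0.051034i   from Y*(Ω₁)=+0.115157+0.284980i, Y(Ω₂)=+0.242115-0.155994i
  term(m=+4) = +0.021943-0.005091i   from Y*(Ω₁)=-0.086267-0.051145i, Y(Ω₂)=-0.162321+0.155252i
  term(m=+5) = +0.054614-0.099870i   from Y*(Ω₁)=-0.420484+0.049185i, Y(Ω₂)=-0.155539+0.219318i
  term(m=+6) = +0.047965+0.134752i   from Y*(Ω₁)=-0.233393+0.225433i, Y(Ω₂)=+0.182186-0.401387i
Accumulated sum +0.276270+0.000000i; after 4π/(2l+1) scaling, +0.267054+0.000000i ⇒ P_6 = 0.267054

0.267054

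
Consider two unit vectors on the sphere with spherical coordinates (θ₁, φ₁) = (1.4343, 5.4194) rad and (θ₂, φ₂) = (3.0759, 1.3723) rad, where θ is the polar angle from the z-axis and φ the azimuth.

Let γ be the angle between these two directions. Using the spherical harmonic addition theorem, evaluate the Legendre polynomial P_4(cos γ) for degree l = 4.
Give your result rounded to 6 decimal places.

0.263130

Summing Y*_{l m}(θ₁,φ₁)·Y_{l m}(θ₂,φ₂) over m ∈ [−4, 4]; prefactor 4π/(2·4+1) = 1.396263:
  term(m=-4) = -0.000003-0.000002i   from Y*(Ω₁)=-0.405513+0.131485i, Y(Ω₂)=+0.000006+0.000006i
  term(m=-3) = -0.000053+0.000024i   from Y*(Ω₁)=-0.141166-0.086596i, Y(Ω₂)=+0.000198-0.000293i
  term(m=-2) = +0.000585-0.002389i   from Y*(Ω₁)=+0.044619+0.282270i, Y(Ω₂)=-0.007937-0.003327i
  term(m=-1) = -0.013902-0.017718i   from Y*(Ω₁)=-0.118910+0.139182i, Y(Ω₂)=-0.024259+0.120606i
  term(m=+0) = +0.215199+0.000000i   from Y*(Ω₁)=+0.259865-0.000000i, Y(Ω₂)=+0.828119+0.000000i
  term(m=+1) = -0.013902+0.017718i   from Y*(Ω₁)=+0.118910+0.139182i, Y(Ω₂)=+0.024259+0.120606i
  term(m=+2) = +0.000585+0.002389i   from Y*(Ω₁)=+0.044619-0.282270i, Y(Ω₂)=-0.007937+0.003327i
  term(m=+3) = -0.000053-0.000024i   from Y*(Ω₁)=+0.141166-0.086596i, Y(Ω₂)=-0.000198-0.000293i
  term(m=+4) = -0.000003+0.000002i   from Y*(Ω₁)=-0.405513-0.131485i, Y(Ω₂)=+0.000006-0.000006i
Total Σ_m = +0.188453-0.000000i. Multiply by 1.396263: +0.263130-0.000000i. P_4(cos γ) = 0.263130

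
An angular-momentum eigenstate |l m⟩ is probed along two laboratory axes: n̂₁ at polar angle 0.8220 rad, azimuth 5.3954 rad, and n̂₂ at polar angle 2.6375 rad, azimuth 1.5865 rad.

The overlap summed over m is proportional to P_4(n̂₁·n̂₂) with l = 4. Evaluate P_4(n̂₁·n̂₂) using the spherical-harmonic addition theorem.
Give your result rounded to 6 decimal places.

Summing Y*_{l m}(θ₁,φ₁)·Y_{l m}(θ₂,φ₂) over m ∈ [−4, 4]; prefactor 4π/(2·4+1) = 1.396263:
  term(m=-4) = -0.002733+0.001396i   from Y*(Ω₁)=-0.116871+0.050733i, Y(Ω₂)=+0.024039-0.001512i
  term(m=-3) = -0.017285+0.037577i   from Y*(Ω₁)=-0.297331-0.154128i, Y(Ω₂)=-0.005816-0.123367i
  term(m=-2) = +0.032121+0.133465i   from Y*(Ω₁)=-0.081906-0.394374i, Y(Ω₂)=-0.340645+0.010702i
  term(m=-1) = +0.021414+0.016872i   from Y*(Ω₁)=+0.036332-0.044652i, Y(Ω₂)=+0.007437+0.473518i
  term(m=+0) = -0.021711-0.000000i   from Y*(Ω₁)=-0.358194-0.000000i, Y(Ω₂)=+0.060612+0.000000i
  term(m=+1) = +0.021414-0.016872i   from Y*(Ω₁)=-0.036332-0.044652i, Y(Ω₂)=-0.007437+0.473518i
  term(m=+2) = +0.032121-0.133465i   from Y*(Ω₁)=-0.081906+0.394374i, Y(Ω₂)=-0.340645-0.010702i
  term(m=+3) = -0.017285-0.037577i   from Y*(Ω₁)=+0.297331-0.154128i, Y(Ω₂)=+0.005816-0.123367i
  term(m=+4) = -0.002733-0.001396i   from Y*(Ω₁)=-0.116871-0.050733i, Y(Ω₂)=+0.024039+0.001512i
Accumulated sum +0.045324-0.000000i; after 4π/(2l+1) scaling, +0.063285-0.000000i ⇒ P_4 = 0.063285

0.063285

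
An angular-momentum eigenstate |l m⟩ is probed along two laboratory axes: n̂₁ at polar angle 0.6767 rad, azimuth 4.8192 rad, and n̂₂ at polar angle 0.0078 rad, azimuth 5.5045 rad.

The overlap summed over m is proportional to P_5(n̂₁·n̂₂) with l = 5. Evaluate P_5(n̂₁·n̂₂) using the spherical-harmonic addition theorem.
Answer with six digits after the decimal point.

-0.414353

Expand P_5 via completeness: Σ_{m} conj(Y_{5,m}) at Ω₁ times Y_{5,m} at Ω₂ —
  m=-5: +0.022753-0.038474i × -0.000000-0.000000i = -0.000000+0.000000i  (running Σ = -0.000000+0.000000i)
  m=-4: +0.160158+0.072919i × -0.000000+0.000000i = -0.000000-0.000000i  (running Σ = -0.000000-0.000000i)
  m=-3: -0.119630+0.360471i × -0.000001+0.000001i = -0.000000-0.000000i  (running Σ = -0.000000-0.000000i)
  m=-2: -0.417024-0.090466i × +0.000003+0.000206i = +0.000017-0.000086i  (running Σ = +0.000017-0.000087i)
  m=-1: +0.005327-0.049686i × +0.014223+0.014034i = +0.000773-0.000632i  (running Σ = +0.000790-0.000719i)
  m=0: -0.389537-0.000000i × +0.935176+0.000000i = -0.364286-0.000000i  (running Σ = -0.363495-0.000719i)
  m=1: -0.005327-0.049686i × -0.014223+0.014034i = +0.000773+0.000632i  (running Σ = -0.362722-0.000087i)
  m=2: -0.417024+0.090466i × +0.000003-0.000206i = +0.000017+0.000086i  (running Σ = -0.362705-0.000000i)
  m=3: +0.119630+0.360471i × +0.000001+0.000001i = -0.000000+0.000000i  (running Σ = -0.362705-0.000000i)
  m=4: +0.160158-0.072919i × -0.000000-0.000000i = -0.000000+0.000000i  (running Σ = -0.362705+0.000000i)
  m=5: -0.022753-0.038474i × +0.000000-0.000000i = -0.000000-0.000000i  (running Σ = -0.362705-0.000000i)
Σ over m = -0.362705-0.000000i; ×(4π/11) → -0.414353-0.000000i. Real part: -0.414353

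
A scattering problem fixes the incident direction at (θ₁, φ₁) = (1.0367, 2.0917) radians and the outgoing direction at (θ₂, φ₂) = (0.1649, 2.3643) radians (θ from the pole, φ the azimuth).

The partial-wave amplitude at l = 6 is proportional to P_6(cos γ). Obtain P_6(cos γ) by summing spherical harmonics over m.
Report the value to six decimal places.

Expand P_6 via completeness: Σ_{m} conj(Y_{6,m}) at Ω₁ times Y_{6,m} at Ω₂ —
  m=-6: 0.19641 - 0.00318j × -0.00000 - 0.00001j = -0.00000 - 0.00000j  (running Σ = -0.00000 - 0.00000j)
  m=-5: -0.20591 - 0.34579j × 0.00014 + 0.00013j = 0.00002 - 0.00008j  (running Σ = 0.00002 - 0.00008j)
  m=-4: -0.17780 + 0.31578j × -0.00251 + 0.00008j = 0.00042 - 0.00081j  (running Σ = 0.00044 - 0.00089j)
  m=-3: -0.03159 + 0.00026j × 0.01510 - 0.01585j = -0.00047 + 0.00050j  (running Σ = -0.00004 - 0.00038j)
  m=-2: 0.17638 + 0.30173j × 0.00210 + 0.12926j = -0.03863 + 0.02343j  (running Σ = -0.03867 + 0.02305j)
  m=-1: 0.05015 - 0.08740j × -0.33543 - 0.33003j = -0.04566 + 0.01277j  (running Σ = -0.08433 + 0.03582j)
  m=0: 0.32269 + 0.00000j × 0.74649 + 0.00000j = 0.24088 + 0.00000j  (running Σ = 0.15655 + 0.03582j)
  m=1: -0.05015 - 0.08740j × 0.33543 - 0.33003j = -0.04566 - 0.01277j  (running Σ = 0.11088 + 0.02305j)
  m=2: 0.17638 - 0.30173j × 0.00210 - 0.12926j = -0.03863 - 0.02343j  (running Σ = 0.07225 - 0.00038j)
  m=3: 0.03159 + 0.00026j × -0.01510 - 0.01585j = -0.00047 - 0.00050j  (running Σ = 0.07178 - 0.00089j)
  m=4: -0.17780 - 0.31578j × -0.00251 - 0.00008j = 0.00042 + 0.00081j  (running Σ = 0.07220 - 0.00008j)
  m=5: 0.20591 - 0.34579j × -0.00014 + 0.00013j = 0.00002 + 0.00008j  (running Σ = 0.07222 - 0.00000j)
  m=6: 0.19641 + 0.00318j × -0.00000 + 0.00001j = -0.00000 + 0.00000j  (running Σ = 0.07222 + 0.00000j)
Σ over m = 0.07222 + 0.00000j; ×(4π/13) → 0.06981 + 0.00000j. Real part: 0.069807

0.069807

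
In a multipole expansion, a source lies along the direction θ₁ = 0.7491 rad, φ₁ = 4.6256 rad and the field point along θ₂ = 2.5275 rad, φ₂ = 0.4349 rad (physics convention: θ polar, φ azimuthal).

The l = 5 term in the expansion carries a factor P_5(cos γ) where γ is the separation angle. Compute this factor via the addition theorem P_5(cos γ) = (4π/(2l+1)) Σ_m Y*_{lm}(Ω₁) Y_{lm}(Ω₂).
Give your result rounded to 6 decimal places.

0.405998

Term-by-term m-sum for l=5 (normalisation 4π/11 = 1.142397):
  m=-5: Y*=(-0.028578, -0.061670)  Y=(-0.016737, -0.024272)  product (-0.001018, 0.001726)
  m=-4: Y*=(0.217348, -0.078639)  Y=(0.022217, 0.130361)  product (0.015080, 0.026587)
  m=-3: Y*=(0.107613, 0.403932)  Y=(0.087228, -0.320033)  product (0.138658, 0.000794)
  m=-2: Y*=(-0.345118, 0.060514)  Y=(-0.297789, 0.352834)  product (0.081421, -0.139790)
  m=-1: Y*=(0.008857, 0.101801)  Y=(0.170441, -0.079181)  product (0.009570, 0.016650)
  m=+0: Y*=(-0.378628, -0.000000)  Y=(0.348712, 0.000000)  product (-0.132032, -0.000000)
  m=+1: Y*=(-0.008857, 0.101801)  Y=(-0.170441, -0.079181)  product (0.009570, -0.016650)
  m=+2: Y*=(-0.345118, -0.060514)  Y=(-0.297789, -0.352834)  product (0.081421, 0.139790)
  m=+3: Y*=(-0.107613, 0.403932)  Y=(-0.087228, -0.320033)  product (0.138658, -0.000794)
  m=+4: Y*=(0.217348, 0.078639)  Y=(0.022217, -0.130361)  product (0.015080, -0.026587)
  m=+5: Y*=(0.028578, -0.061670)  Y=(0.016737, -0.024272)  product (-0.001018, -0.001726)
Σ over m = (0.355391, 0.000000); ×(4π/11) → (0.405998, 0.000000). Real part: 0.405998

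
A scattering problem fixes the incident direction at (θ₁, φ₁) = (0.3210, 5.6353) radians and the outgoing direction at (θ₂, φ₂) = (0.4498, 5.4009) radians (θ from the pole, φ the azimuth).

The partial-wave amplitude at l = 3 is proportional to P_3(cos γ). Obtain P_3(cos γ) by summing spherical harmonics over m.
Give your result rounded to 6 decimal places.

0.928874

Expand P_3 via completeness: Σ_{m} conj(Y_{3,m}) at Ω₁ times Y_{3,m} at Ω₂ —
  m=-3: -0.004774-0.012204i × -0.030180+0.016282i = +0.000343+0.000291i  (running Σ = +0.000343+0.000291i)
  m=-2: +0.026218-0.092914i × -0.033502+0.170722i = +0.014984+0.007589i  (running Σ = +0.015327+0.007879i)
  m=-1: +0.284753-0.215522i × +0.272736+0.331459i = +0.149099+0.035603i  (running Σ = +0.164426+0.043483i)
  m=0: +0.531968-0.000000i × +0.354477+0.000000i = +0.188570+0.000000i  (running Σ = +0.352996+0.043483i)
  m=1: -0.284753-0.215522i × -0.272736+0.331459i = +0.149099-0.035603i  (running Σ = +0.502095+0.007879i)
  m=2: +0.026218+0.092914i × -0.033502-0.170722i = +0.014984-0.007589i  (running Σ = +0.517079+0.000291i)
  m=3: +0.004774-0.012204i × +0.030180+0.016282i = +0.000343-0.000291i  (running Σ = +0.517422+0.000000i)
Σ over m = +0.517422+0.000000i; ×(4π/7) → +0.928874+0.000000i. Real part: 0.928874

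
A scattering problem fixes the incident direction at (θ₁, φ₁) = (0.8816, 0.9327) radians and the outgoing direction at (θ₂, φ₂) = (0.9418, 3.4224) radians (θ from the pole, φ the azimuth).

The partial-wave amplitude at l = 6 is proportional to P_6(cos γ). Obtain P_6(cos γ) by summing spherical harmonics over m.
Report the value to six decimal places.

Expand P_6 via completeness: Σ_{m} conj(Y_{6,m}) at Ω₁ times Y_{6,m} at Ω₂ —
  term(m=-6) = -0.00990 - 0.00959j   from Y*(Ω₁)=0.07892 - 0.06474j, Y(Ω₂)=-0.01537 - 0.13417j
  term(m=-5) = 0.09848 + 0.01166j   from Y*(Ω₁)=-0.01424 - 0.29100j, Y(Ω₂)=-0.05650 + 0.33565j
  term(m=-4) = -0.16088 + 0.09514j   from Y*(Ω₁)=-0.36285 - 0.24253j, Y(Ω₂)=0.18533 - 0.38607j
  term(m=-3) = 0.01694 - 0.04182j   from Y*(Ω₁)=-0.25966 + 0.09287j, Y(Ω₂)=-0.10892 + 0.12210j
  term(m=-2) = 0.01228 + 0.04490j   from Y*(Ω₁)=0.04971 - 0.16381j, Y(Ω₂)=-0.23013 + 0.14480j
  term(m=-1) = -0.07818 - 0.05967j   from Y*(Ω₁)=-0.20898 - 0.28180j, Y(Ω₂)=0.26936 - 0.07769j
  term(m=+0) = 0.01576 + 0.00000j   from Y*(Ω₁)=0.07785 + 0.00000j, Y(Ω₂)=0.20239 + 0.00000j
  term(m=+1) = -0.07818 + 0.05967j   from Y*(Ω₁)=0.20898 - 0.28180j, Y(Ω₂)=-0.26936 - 0.07769j
  term(m=+2) = 0.01228 - 0.04490j   from Y*(Ω₁)=0.04971 + 0.16381j, Y(Ω₂)=-0.23013 - 0.14480j
  term(m=+3) = 0.01694 + 0.04182j   from Y*(Ω₁)=0.25966 + 0.09287j, Y(Ω₂)=0.10892 + 0.12210j
  term(m=+4) = -0.16088 - 0.09514j   from Y*(Ω₁)=-0.36285 + 0.24253j, Y(Ω₂)=0.18533 + 0.38607j
  term(m=+5) = 0.09848 - 0.01166j   from Y*(Ω₁)=0.01424 - 0.29100j, Y(Ω₂)=0.05650 + 0.33565j
  term(m=+6) = -0.00990 + 0.00959j   from Y*(Ω₁)=0.07892 + 0.06474j, Y(Ω₂)=-0.01537 + 0.13417j
Total Σ_m = -0.22677 + 0.00000j. Multiply by 0.966644: -0.21920 + 0.00000j. P_6(cos γ) = -0.219204

-0.219204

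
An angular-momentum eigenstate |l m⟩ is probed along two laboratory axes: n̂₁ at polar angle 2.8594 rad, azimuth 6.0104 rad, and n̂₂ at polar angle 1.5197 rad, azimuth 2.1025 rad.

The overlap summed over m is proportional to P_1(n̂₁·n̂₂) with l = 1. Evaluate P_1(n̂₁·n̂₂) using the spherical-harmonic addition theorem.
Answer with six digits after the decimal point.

-0.249418

Expand P_1 via completeness: Σ_{m} conj(Y_{1,m}) at Ω₁ times Y_{1,m} at Ω₂ —
  [-1]  conj(Y_{1,-1})(Ω₁) = (0.092650, -0.025920) ; Y_{1,-1}(Ω₂) = (-0.174938, -0.297408) ; Δ = (-0.023917, -0.023020)
  [+0]  conj(Y_{1,0})(Ω₁) = (-0.469277, -0.000000) ; Y_{1,0}(Ω₂) = (0.024955, 0.000000) ; Δ = (-0.011711, -0.000000)
  [+1]  conj(Y_{1,1})(Ω₁) = (-0.092650, -0.025920) ; Y_{1,1}(Ω₂) = (0.174938, -0.297408) ; Δ = (-0.023917, 0.023020)
Accumulated sum (-0.059544, 0.000000); after 4π/(2l+1) scaling, (-0.249418, 0.000000) ⇒ P_1 = -0.249418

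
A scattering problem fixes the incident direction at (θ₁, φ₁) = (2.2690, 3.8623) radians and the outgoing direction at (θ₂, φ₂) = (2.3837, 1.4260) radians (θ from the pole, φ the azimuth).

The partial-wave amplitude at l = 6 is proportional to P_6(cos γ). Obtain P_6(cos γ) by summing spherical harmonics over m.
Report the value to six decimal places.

-0.284313

Expand P_6 via completeness: Σ_{m} conj(Y_{6,m}) at Ω₁ times Y_{6,m} at Ω₂ —
  m=-6: -0.036934-0.090327i × -0.032910-0.038912i = -0.002299+0.004410i  (running Σ = -0.002299+0.004410i)
  m=-5: -0.253963-0.126441i × -0.123551+0.139742i = +0.049047-0.019867i  (running Σ = +0.046747-0.015458i)
  m=-4: -0.421029+0.111445i × +0.320153+0.209382i = -0.158128-0.052476i  (running Σ = -0.111381-0.067934i)
  m=-3: -0.162171+0.241514i × +0.181229-0.390628i = +0.064952+0.107118i  (running Σ = -0.046429+0.039184i)
  m=-2: -0.019797-0.152161i × -0.101369-0.030205i = -0.002589+0.016022i  (running Σ = -0.049018+0.055207i)
  m=-1: -0.268547-0.235870i × +0.048747-0.334305i = -0.091944+0.078279i  (running Σ = -0.140962+0.133485i)
  m=0: +0.057176-0.000000i × -0.213383+0.000000i = -0.012200+0.000000i  (running Σ = -0.153162+0.133485i)
  m=1: +0.268547-0.235870i × -0.048747-0.334305i = -0.091944-0.078279i  (running Σ = -0.245106+0.055207i)
  m=2: -0.019797+0.152161i × -0.101369+0.030205i = -0.002589-0.016022i  (running Σ = -0.247695+0.039184i)
  m=3: +0.162171+0.241514i × -0.181229-0.390628i = +0.064952-0.107118i  (running Σ = -0.182743-0.067934i)
  m=4: -0.421029-0.111445i × +0.320153-0.209382i = -0.158128+0.052476i  (running Σ = -0.340872-0.015458i)
  m=5: +0.253963-0.126441i × +0.123551+0.139742i = +0.049047+0.019867i  (running Σ = -0.291825+0.004410i)
  m=6: -0.036934+0.090327i × -0.032910+0.038912i = -0.002299-0.004410i  (running Σ = -0.294124-0.000000i)
Accumulated sum -0.294124-0.000000i; after 4π/(2l+1) scaling, -0.284313-0.000000i ⇒ P_6 = -0.284313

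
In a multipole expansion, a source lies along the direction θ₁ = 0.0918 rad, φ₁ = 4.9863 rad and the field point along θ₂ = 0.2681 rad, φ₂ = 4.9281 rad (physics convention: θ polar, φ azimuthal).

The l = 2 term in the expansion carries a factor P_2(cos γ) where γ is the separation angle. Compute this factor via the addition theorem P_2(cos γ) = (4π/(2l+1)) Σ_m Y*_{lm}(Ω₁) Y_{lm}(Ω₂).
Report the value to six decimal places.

Term-by-term m-sum for l=2 (normalisation 4π/5 = 2.513274):
  m=-2: -0.002771-0.001691i × -0.024622+0.011335i = +0.000087+0.000010i  (running Σ = +0.000087+0.000010i)
  m=-1: +0.019076-0.067893i × +0.042238+0.192764i = +0.013893+0.000809i  (running Σ = +0.013980+0.000820i)
  m=0: +0.622832-0.000000i × +0.564388+0.000000i = +0.351519+0.000000i  (running Σ = +0.365499+0.000820i)
  m=1: -0.019076-0.067893i × -0.042238+0.192764i = +0.013893-0.000809i  (running Σ = +0.379393+0.000010i)
  m=2: -0.002771+0.001691i × -0.024622-0.011335i = +0.000087-0.000010i  (running Σ = +0.379480+0.000000i)
Σ over m = +0.379480+0.000000i; ×(4π/5) → +0.953737+0.000000i. Real part: 0.953737

0.953737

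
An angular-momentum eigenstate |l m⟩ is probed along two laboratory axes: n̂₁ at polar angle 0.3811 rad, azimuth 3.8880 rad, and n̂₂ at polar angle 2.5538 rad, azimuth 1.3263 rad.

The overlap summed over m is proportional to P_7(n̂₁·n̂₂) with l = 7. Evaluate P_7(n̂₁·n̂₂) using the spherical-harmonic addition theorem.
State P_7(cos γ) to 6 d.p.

0.049303

Addition theorem: P_7(cos γ) = (4π/15) Σ_m Y*_{lm}(Ω₁) Y_{lm}(Ω₂), m = −7…7:
  term(m=-7) = 0.00000 - 0.00000j   from Y*(Ω₁)=-0.00024 + 0.00043j, Y(Ω₂)=-0.00798 - 0.00113j
  term(m=-6) = 0.00020 - 0.00007j   from Y*(Ω₁)=-0.00107 - 0.00447j, Y(Ω₂)=0.00469 + 0.04503j
  term(m=-5) = 0.00398 + 0.00098j   from Y*(Ω₁)=0.02213 + 0.01483j, Y(Ω₂)=0.14472 - 0.05255j
  term(m=-4) = 0.02523 + 0.02715j   from Y*(Ω₁)=-0.10563 + 0.01661j, Y(Ω₂)=-0.19365 - 0.28747j
  term(m=-3) = 0.02442 + 0.14325j   from Y*(Ω₁)=0.18452 - 0.23366j, Y(Ω₂)=-0.32674 + 0.36255j
  term(m=-2) = -0.06277 + 0.14403j   from Y*(Ω₁)=0.04130 + 0.52859j, Y(Ω₂)=0.26161 + 0.13920j
  term(m=-1) = 0.08258 - 0.05409j   from Y*(Ω₁)=-0.31845 - 0.29453j, Y(Ω₂)=-0.05509 + 0.22080j
  term(m=+0) = -0.08842 + 0.00000j   from Y*(Ω₁)=-0.23131 + 0.00000j, Y(Ω₂)=0.38227 + 0.00000j
  term(m=+1) = 0.08258 + 0.05409j   from Y*(Ω₁)=0.31845 - 0.29453j, Y(Ω₂)=0.05509 + 0.22080j
  term(m=+2) = -0.06277 - 0.14403j   from Y*(Ω₁)=0.04130 - 0.52859j, Y(Ω₂)=0.26161 - 0.13920j
  term(m=+3) = 0.02442 - 0.14325j   from Y*(Ω₁)=-0.18452 - 0.23366j, Y(Ω₂)=0.32674 + 0.36255j
  term(m=+4) = 0.02523 - 0.02715j   from Y*(Ω₁)=-0.10563 - 0.01661j, Y(Ω₂)=-0.19365 + 0.28747j
  term(m=+5) = 0.00398 - 0.00098j   from Y*(Ω₁)=-0.02213 + 0.01483j, Y(Ω₂)=-0.14472 - 0.05255j
  term(m=+6) = 0.00020 + 0.00007j   from Y*(Ω₁)=-0.00107 + 0.00447j, Y(Ω₂)=0.00469 - 0.04503j
  term(m=+7) = 0.00000 + 0.00000j   from Y*(Ω₁)=0.00024 + 0.00043j, Y(Ω₂)=0.00798 - 0.00113j
Σ over m = 0.05885 + 0.00000j; ×(4π/15) → 0.04930 + 0.00000j. Real part: 0.049303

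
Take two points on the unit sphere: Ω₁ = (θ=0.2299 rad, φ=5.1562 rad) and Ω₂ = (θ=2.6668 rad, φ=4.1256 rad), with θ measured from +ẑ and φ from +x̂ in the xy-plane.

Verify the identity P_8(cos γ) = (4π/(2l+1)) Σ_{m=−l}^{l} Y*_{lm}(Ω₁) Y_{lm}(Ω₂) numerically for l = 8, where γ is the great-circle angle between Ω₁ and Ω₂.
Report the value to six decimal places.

Summing Y*_{l m}(θ₁,φ₁)·Y_{l m}(θ₂,φ₂) over m ∈ [−8, 8]; prefactor 4π/(2·8+1) = 0.739198:
  m=-8: -0.000003-0.000001i × -0.000018-0.000983i = -0.000000+0.000000i  (running Σ = -0.000000+0.000000i)
  m=-7: -0.000002-0.000064i × +0.006294-0.004351i = -0.000000-0.000000i  (running Σ = -0.000000-0.000000i)
  m=-6: +0.000619-0.000321i × +0.034681+0.013817i = +0.000026-0.000003i  (running Σ = +0.000026-0.000003i)
  m=-5: +0.004352+0.003296i × +0.026391+0.125265i = -0.000298+0.000632i  (running Σ = -0.000272+0.000629i)
  m=-4: -0.006441+0.031063i × -0.218490+0.222476i = -0.005503-0.008220i  (running Σ = -0.005776-0.007591i)
  m=-3: -0.131065+0.031985i × -0.498277-0.095607i = +0.068364-0.003407i  (running Σ = +0.062588-0.010997i)
  m=-2: -0.249656-0.306730i × -0.167002-0.398081i = -0.080410+0.150608i  (running Σ = -0.017822+0.139610i)
  m=-1: +0.290652-0.611326i × -0.050458+0.075887i = +0.031726+0.052903i  (running Σ = +0.013904+0.192513i)
  m=0: +0.291760-0.000000i × -0.467443+0.000000i = -0.136381+0.000000i  (running Σ = -0.122477+0.192513i)
  m=1: -0.290652-0.611326i × +0.050458+0.075887i = +0.031726-0.052903i  (running Σ = -0.090751+0.139610i)
  m=2: -0.249656+0.306730i × -0.167002+0.398081i = -0.080410-0.150608i  (running Σ = -0.171162-0.010997i)
  m=3: +0.131065+0.031985i × +0.498277-0.095607i = +0.068364+0.003407i  (running Σ = -0.102797-0.007591i)
  m=4: -0.006441-0.031063i × -0.218490-0.222476i = -0.005503+0.008220i  (running Σ = -0.108301+0.000629i)
  m=5: -0.004352+0.003296i × -0.026391+0.125265i = -0.000298-0.000632i  (running Σ = -0.108599-0.000003i)
  m=6: +0.000619+0.000321i × +0.034681-0.013817i = +0.000026+0.000003i  (running Σ = -0.108573-0.000000i)
  m=7: +0.000002-0.000064i × -0.006294-0.004351i = -0.000000+0.000000i  (running Σ = -0.108573+0.000000i)
  m=8: -0.000003+0.000001i × -0.000018+0.000983i = -0.000000-0.000000i  (running Σ = -0.108573-0.000000i)
Σ over m = -0.108573-0.000000i; ×(4π/17) → -0.080257-0.000000i. Real part: -0.080257

-0.080257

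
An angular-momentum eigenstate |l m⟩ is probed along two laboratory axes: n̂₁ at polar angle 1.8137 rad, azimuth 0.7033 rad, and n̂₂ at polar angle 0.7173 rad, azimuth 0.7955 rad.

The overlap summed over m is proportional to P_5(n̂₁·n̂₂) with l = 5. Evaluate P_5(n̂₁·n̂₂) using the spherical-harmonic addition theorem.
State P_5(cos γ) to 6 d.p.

0.184174

Addition theorem: P_5(cos γ) = (4π/11) Σ_m Y*_{lm}(Ω₁) Y_{lm}(Ω₂), m = −5…5:
  [-5]  conj(Y_{5,-5})(Ω₁) = -0.372115-0.146434i ; Y_{5,-5}(Ω₂) = -0.038197+0.042265i ; Δ = +0.020403-0.010134i
  [-4]  conj(Y_{5,-4})(Ω₁) = +0.296609-0.101064i ; Y_{5,-4}(Ω₂) = -0.206353+0.008343i ; Δ = -0.060363+0.023329i
  [-3]  conj(Y_{5,-3})(Ω₁) = +0.077850-0.130138i ; Y_{5,-3}(Ω₂) = -0.294173-0.276862i ; Δ = -0.058932+0.016729i
  [-2]  conj(Y_{5,-2})(Ω₁) = +0.051881+0.313127i ; Y_{5,-2}(Ω₂) = -0.007845-0.388253i ; Δ = +0.121165-0.022600i
  [-1]  conj(Y_{5,-1})(Ω₁) = +0.061736+0.052349i ; Y_{5,-1}(Ω₂) = -0.026231+0.026766i ; Δ = -0.003021+0.000279i
  [+0]  conj(Y_{5,0})(Ω₁) = -0.313957-0.000000i ; Y_{5,0}(Ω₂) = -0.390853+0.000000i ; Δ = +0.122711+0.000000i
  [+1]  conj(Y_{5,1})(Ω₁) = -0.061736+0.052349i ; Y_{5,1}(Ω₂) = +0.026231+0.026766i ; Δ = -0.003021-0.000279i
  [+2]  conj(Y_{5,2})(Ω₁) = +0.051881-0.313127i ; Y_{5,2}(Ω₂) = -0.007845+0.388253i ; Δ = +0.121165+0.022600i
  [+3]  conj(Y_{5,3})(Ω₁) = -0.077850-0.130138i ; Y_{5,3}(Ω₂) = +0.294173-0.276862i ; Δ = -0.058932-0.016729i
  [+4]  conj(Y_{5,4})(Ω₁) = +0.296609+0.101064i ; Y_{5,4}(Ω₂) = -0.206353-0.008343i ; Δ = -0.060363-0.023329i
  [+5]  conj(Y_{5,5})(Ω₁) = +0.372115-0.146434i ; Y_{5,5}(Ω₂) = +0.038197+0.042265i ; Δ = +0.020403+0.010134i
Accumulated sum +0.161217-0.000000i; after 4π/(2l+1) scaling, +0.184174-0.000000i ⇒ P_5 = 0.184174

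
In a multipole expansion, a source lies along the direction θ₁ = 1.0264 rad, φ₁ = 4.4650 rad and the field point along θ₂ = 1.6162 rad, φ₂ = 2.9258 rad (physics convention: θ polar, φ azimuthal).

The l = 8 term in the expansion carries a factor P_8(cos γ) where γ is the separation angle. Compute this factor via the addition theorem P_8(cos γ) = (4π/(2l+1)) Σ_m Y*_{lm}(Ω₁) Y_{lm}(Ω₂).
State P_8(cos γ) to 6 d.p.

0.273318

Expand P_8 via completeness: Σ_{m} conj(Y_{8,m}) at Ω₁ times Y_{8,m} at Ω₂ —
  term(m=-8) = 0.07316 - 0.01890j   from Y*(Ω₁)=-0.05869 - 0.13565j, Y(Ω₂)=-0.07919 + 0.50502j
  term(m=-7) = 0.00730 + 0.03244j   from Y*(Ω₁)=0.35331 - 0.05735j, Y(Ω₂)=0.00559 + 0.09274j
  term(m=-6) = 0.15878 - 0.03047j   from Y*(Ω₁)=-0.03851 + 0.44429j, Y(Ω₂)=-0.09881 - 0.34881j
  term(m=-5) = 0.00339 + 0.02125j   from Y*(Ω₁)=-0.18652 - 0.06469j, Y(Ω₂)=-0.05148 - 0.09610j
  term(m=-4) = -0.07437 + 0.00945j   from Y*(Ω₁)=-0.12905 + 0.19644j, Y(Ω₂)=0.20733 + 0.24237j
  term(m=-3) = -0.00365 - 0.03835j   from Y*(Ω₁)=-0.22355 - 0.24377j, Y(Ω₂)=0.09289 + 0.07023j
  term(m=-2) = 0.02283 - 0.00144j   from Y*(Ω₁)=-0.06707 + 0.03619j, Y(Ω₂)=-0.27267 - 0.12558j
  term(m=-1) = 0.00130 + 0.04103j   from Y*(Ω₁)=-0.08405 - 0.33277j, Y(Ω₂)=-0.11683 - 0.02561j
  term(m=+0) = -0.00771 + 0.00000j   from Y*(Ω₁)=-0.02617 + 0.00000j, Y(Ω₂)=0.29472 + 0.00000j
  term(m=+1) = 0.00130 - 0.04103j   from Y*(Ω₁)=0.08405 - 0.33277j, Y(Ω₂)=0.11683 - 0.02561j
  term(m=+2) = 0.02283 + 0.00144j   from Y*(Ω₁)=-0.06707 - 0.03619j, Y(Ω₂)=-0.27267 + 0.12558j
  term(m=+3) = -0.00365 + 0.03835j   from Y*(Ω₁)=0.22355 - 0.24377j, Y(Ω₂)=-0.09289 + 0.07023j
  term(m=+4) = -0.07437 - 0.00945j   from Y*(Ω₁)=-0.12905 - 0.19644j, Y(Ω₂)=0.20733 - 0.24237j
  term(m=+5) = 0.00339 - 0.02125j   from Y*(Ω₁)=0.18652 - 0.06469j, Y(Ω₂)=0.05148 - 0.09610j
  term(m=+6) = 0.15878 + 0.03047j   from Y*(Ω₁)=-0.03851 - 0.44429j, Y(Ω₂)=-0.09881 + 0.34881j
  term(m=+7) = 0.00730 - 0.03244j   from Y*(Ω₁)=-0.35331 - 0.05735j, Y(Ω₂)=-0.00559 + 0.09274j
  term(m=+8) = 0.07316 + 0.01890j   from Y*(Ω₁)=-0.05869 + 0.13565j, Y(Ω₂)=-0.07919 - 0.50502j
Accumulated sum 0.36975 + 0.00000j; after 4π/(2l+1) scaling, 0.27332 + 0.00000j ⇒ P_8 = 0.273318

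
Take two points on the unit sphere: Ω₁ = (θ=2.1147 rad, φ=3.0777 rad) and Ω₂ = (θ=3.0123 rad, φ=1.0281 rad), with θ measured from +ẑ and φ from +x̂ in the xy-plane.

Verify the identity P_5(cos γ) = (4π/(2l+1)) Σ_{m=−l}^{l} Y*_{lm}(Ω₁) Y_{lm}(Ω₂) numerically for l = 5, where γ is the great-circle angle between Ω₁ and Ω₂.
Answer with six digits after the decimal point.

Addition theorem: P_5(cos γ) = (4π/11) Σ_m Y*_{lm}(Ω₁) Y_{lm}(Ω₂), m = −5…5:
  m=-5: (-0.202157, 0.066872) × (0.000007, 0.000015) = (-0.000002, -0.000003)  (running Σ = (-0.000002, -0.000003))
  m=-4: (-0.393977, 0.102940) × (0.000227, -0.000332) = (-0.000055, 0.000154)  (running Σ = (-0.000058, 0.000152))
  m=-3: (-0.300038, 0.058226) × (-0.005811, -0.000333) = (0.001763, -0.000238)  (running Σ = (0.001705, -0.000087))
  m=-2: (0.125246, -0.016092) × (0.025420, 0.048189) = (0.003959, 0.005626)  (running Σ = (0.005665, 0.005540))
  m=-1: (0.339995, -0.021753) × (0.160810, -0.266638) = (0.048874, -0.094154)  (running Σ = (0.054539, -0.088614))
  m=0: (-0.046762, -0.000000) × (-0.821849, 0.000000) = (0.038431, 0.000000)  (running Σ = (0.092970, -0.088614))
  m=1: (-0.339995, -0.021753) × (-0.160810, -0.266638) = (0.048874, 0.094154)  (running Σ = (0.141844, 0.005540))
  m=2: (0.125246, 0.016092) × (0.025420, -0.048189) = (0.003959, -0.005626)  (running Σ = (0.145804, -0.000087))
  m=3: (0.300038, 0.058226) × (0.005811, -0.000333) = (0.001763, 0.000238)  (running Σ = (0.147567, 0.000152))
  m=4: (-0.393977, -0.102940) × (0.000227, 0.000332) = (-0.000055, -0.000154)  (running Σ = (0.147511, -0.000003))
  m=5: (0.202157, 0.066872) × (-0.000007, 0.000015) = (-0.000002, 0.000003)  (running Σ = (0.147509, -0.000000))
Accumulated sum (0.147509, -0.000000); after 4π/(2l+1) scaling, (0.168514, -0.000000) ⇒ P_5 = 0.168514

0.168514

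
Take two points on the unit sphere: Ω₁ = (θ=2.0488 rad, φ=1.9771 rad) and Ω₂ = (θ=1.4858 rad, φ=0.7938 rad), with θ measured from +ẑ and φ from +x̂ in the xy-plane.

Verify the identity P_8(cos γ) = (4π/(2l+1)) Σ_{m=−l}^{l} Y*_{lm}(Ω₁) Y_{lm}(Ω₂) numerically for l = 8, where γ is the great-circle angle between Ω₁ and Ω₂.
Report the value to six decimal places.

Summing Y*_{l m}(θ₁,φ₁)·Y_{l m}(θ₂,φ₂) over m ∈ [−8, 8]; prefactor 4π/(2·8+1) = 0.739198:
  m=-8: -0.197953-0.021630i × +0.499599-0.033631i = -0.099625-0.004149i  (running Σ = -0.099625-0.004149i)
  m=-7: -0.120951-0.394538i × +0.127553+0.113368i = +0.029300-0.064037i  (running Σ = -0.070325-0.068186i)
  m=-6: +0.305748-0.259505i × -0.016554-0.328100i = -0.090205-0.096020i  (running Σ = -0.160530-0.164206i)
  m=-5: +0.032194+0.015980i × +0.132687-0.144332i = +0.006578-0.002526i  (running Σ = -0.153951-0.166732i)
  m=-4: +0.018199-0.334095i × -0.271926+0.009142i = -0.001894+0.091015i  (running Σ = -0.155846-0.075717i)
  m=-3: +0.199468-0.073238i × -0.149622-0.142263i = -0.040264-0.017419i  (running Σ = -0.196110-0.093136i)
  m=-2: -0.163455-0.172601i × +0.004141+0.246391i = +0.041851-0.040989i  (running Σ = -0.154259-0.134124i)
  m=-1: +0.104814-0.243616i × -0.147598+0.150100i = +0.021096+0.051690i  (running Σ = -0.133163-0.082434i)
  m=0: -0.202006-0.000000i × +0.238752+0.000000i = -0.048229-0.000000i  (running Σ = -0.181392-0.082434i)
  m=1: -0.104814-0.243616i × +0.147598+0.150100i = +0.021096-0.051690i  (running Σ = -0.160296-0.134124i)
  m=2: -0.163455+0.172601i × +0.004141-0.246391i = +0.041851+0.040989i  (running Σ = -0.118445-0.093136i)
  m=3: -0.199468-0.073238i × +0.149622-0.142263i = -0.040264+0.017419i  (running Σ = -0.158709-0.075717i)
  m=4: +0.018199+0.334095i × -0.271926-0.009142i = -0.001894-0.091015i  (running Σ = -0.160603-0.166732i)
  m=5: -0.032194+0.015980i × -0.132687-0.144332i = +0.006578+0.002526i  (running Σ = -0.154025-0.164206i)
  m=6: +0.305748+0.259505i × -0.016554+0.328100i = -0.090205+0.096020i  (running Σ = -0.244230-0.068186i)
  m=7: +0.120951-0.394538i × -0.127553+0.113368i = +0.029300+0.064037i  (running Σ = -0.214930-0.004149i)
  m=8: -0.197953+0.021630i × +0.499599+0.033631i = -0.099625+0.004149i  (running Σ = -0.314555+0.000000i)
Accumulated sum -0.314555+0.000000i; after 4π/(2l+1) scaling, -0.232518+0.000000i ⇒ P_8 = -0.232518

-0.232518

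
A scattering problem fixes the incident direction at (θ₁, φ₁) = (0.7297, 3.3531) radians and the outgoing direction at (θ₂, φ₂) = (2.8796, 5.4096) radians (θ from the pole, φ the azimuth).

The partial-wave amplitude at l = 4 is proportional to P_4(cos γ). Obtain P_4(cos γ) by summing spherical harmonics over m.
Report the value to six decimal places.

Expand P_4 via completeness: Σ_{m} conj(Y_{4,m}) at Ω₁ times Y_{4,m} at Ω₂ —
  m=-4: Y*=(0.057945, 0.065435)  Y=(-0.001869, -0.000688)  product (-0.000063, -0.000162)
  m=-3: Y*=(-0.222607, -0.163853)  Y=(0.018221, -0.010453)  product (-0.005769, -0.000659)
  m=-2: Y*=(0.391654, 0.176320)  Y=(-0.021776, 0.122183)  product (-0.030072, 0.044014)
  m=-1: Y*=(-0.204346, -0.043877)  Y=(-0.268280, -0.320322)  product (0.040767, 0.077228)
  m=+0: Y*=(-0.302965, -0.000000)  Y=(0.579086, 0.000000)  product (-0.175443, -0.000000)
  m=+1: Y*=(0.204346, -0.043877)  Y=(0.268280, -0.320322)  product (0.040767, -0.077228)
  m=+2: Y*=(0.391654, -0.176320)  Y=(-0.021776, -0.122183)  product (-0.030072, -0.044014)
  m=+3: Y*=(0.222607, -0.163853)  Y=(-0.018221, -0.010453)  product (-0.005769, 0.000659)
  m=+4: Y*=(0.057945, -0.065435)  Y=(-0.001869, 0.000688)  product (-0.000063, 0.000162)
Σ over m = (-0.165717, 0.000000); ×(4π/9) → (-0.231384, 0.000000). Real part: -0.231384

-0.231384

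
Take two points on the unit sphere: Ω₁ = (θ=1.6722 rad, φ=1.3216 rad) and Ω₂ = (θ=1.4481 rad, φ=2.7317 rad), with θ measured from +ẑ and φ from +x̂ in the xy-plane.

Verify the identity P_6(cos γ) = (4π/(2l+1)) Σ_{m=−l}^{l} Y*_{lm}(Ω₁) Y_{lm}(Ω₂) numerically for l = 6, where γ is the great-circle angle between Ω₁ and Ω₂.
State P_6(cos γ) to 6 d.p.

-0.182094

Expand P_6 via completeness: Σ_{m} conj(Y_{6,m}) at Ω₁ times Y_{6,m} at Ω₂ —
  [-6]  conj(Y_{6,-6})(Ω₁) = -0.03538 + 0.46705j ; Y_{6,-6}(Ω₂) = -0.35835 + 0.29112j ; Δ = -0.12328 - 0.17767j
  [-5]  conj(Y_{6,-5})(Ω₁) = -0.15646 - 0.05269j ; Y_{6,-5}(Ω₂) = 0.09084 - 0.17506j ; Δ = -0.02344 + 0.02260j
  [-4]  conj(Y_{6,-4})(Ω₁) = -0.16839 + 0.26041j ; Y_{6,-4}(Ω₂) = 0.01987 - 0.28845j ; Δ = 0.07177 + 0.05375j
  [-3]  conj(Y_{6,-3})(Ω₁) = -0.12745 - 0.13748j ; Y_{6,-3}(Ω₂) = 0.07392 + 0.20824j ; Δ = 0.01921 - 0.03670j
  [-2]  conj(Y_{6,-2})(Ω₁) = -0.23190 + 0.12620j ; Y_{6,-2}(Ω₂) = 0.16151 + 0.17302j ; Δ = -0.05929 - 0.01974j
  [-1]  conj(Y_{6,-1})(Ω₁) = -0.04805 - 0.18882j ; Y_{6,-1}(Ω₂) = -0.20920 - 0.09090j ; Δ = -0.00711 + 0.04387j
  [+0]  conj(Y_{6,0})(Ω₁) = -0.25153 + 0.00000j ; Y_{6,0}(Ω₂) = -0.22231 + 0.00000j ; Δ = 0.05592 + 0.00000j
  [+1]  conj(Y_{6,1})(Ω₁) = 0.04805 - 0.18882j ; Y_{6,1}(Ω₂) = 0.20920 - 0.09090j ; Δ = -0.00711 - 0.04387j
  [+2]  conj(Y_{6,2})(Ω₁) = -0.23190 - 0.12620j ; Y_{6,2}(Ω₂) = 0.16151 - 0.17302j ; Δ = -0.05929 + 0.01974j
  [+3]  conj(Y_{6,3})(Ω₁) = 0.12745 - 0.13748j ; Y_{6,3}(Ω₂) = -0.07392 + 0.20824j ; Δ = 0.01921 + 0.03670j
  [+4]  conj(Y_{6,4})(Ω₁) = -0.16839 - 0.26041j ; Y_{6,4}(Ω₂) = 0.01987 + 0.28845j ; Δ = 0.07177 - 0.05375j
  [+5]  conj(Y_{6,5})(Ω₁) = 0.15646 - 0.05269j ; Y_{6,5}(Ω₂) = -0.09084 - 0.17506j ; Δ = -0.02344 - 0.02260j
  [+6]  conj(Y_{6,6})(Ω₁) = -0.03538 - 0.46705j ; Y_{6,6}(Ω₂) = -0.35835 - 0.29112j ; Δ = -0.12328 + 0.17767j
Total Σ_m = -0.18838 + 0.00000j. Multiply by 0.966644: -0.18209 + 0.00000j. P_6(cos γ) = -0.182094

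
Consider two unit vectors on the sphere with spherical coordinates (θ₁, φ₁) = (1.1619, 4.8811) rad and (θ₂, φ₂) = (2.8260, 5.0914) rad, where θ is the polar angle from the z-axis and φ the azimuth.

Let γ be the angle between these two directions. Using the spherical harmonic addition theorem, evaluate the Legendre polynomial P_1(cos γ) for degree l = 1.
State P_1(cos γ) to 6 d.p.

-0.099443

Expand P_1 via completeness: Σ_{m} conj(Y_{1,m}) at Ω₁ times Y_{1,m} at Ω₂ —
  term(m=-1) = +0.033246-0.007096i   from Y*(Ω₁)=+0.053230-0.312511i, Y(Ω₂)=+0.039677+0.099624i
  term(m=+0) = -0.090231+0.000000i   from Y*(Ω₁)=+0.194267-0.000000i, Y(Ω₂)=-0.464472+0.000000i
  term(m=+1) = +0.033246+0.007096i   from Y*(Ω₁)=-0.053230-0.312511i, Y(Ω₂)=-0.039677+0.099624i
Total Σ_m = -0.023740+0.000000i. Multiply by 4.188790: -0.099443+0.000000i. P_1(cos γ) = -0.099443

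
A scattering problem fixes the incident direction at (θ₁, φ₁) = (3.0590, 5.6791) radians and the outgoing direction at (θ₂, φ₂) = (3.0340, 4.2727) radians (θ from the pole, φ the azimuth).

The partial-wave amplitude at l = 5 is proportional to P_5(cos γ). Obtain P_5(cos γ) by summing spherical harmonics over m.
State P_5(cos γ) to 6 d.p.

0.887272

Summing Y*_{l m}(θ₁,φ₁)·Y_{l m}(θ₂,φ₂) over m ∈ [−5, 5]; prefactor 4π/(2·5+1) = 1.142397:
  term(m=-5) = 0.00000 + 0.00000j   from Y*(Ω₁)=-0.00000 - 0.00000j, Y(Ω₂)=-0.00001 - 0.00000j
  term(m=-4) = 0.00000 - 0.00000j   from Y*(Ω₁)=0.00005 + 0.00004j, Y(Ω₂)=0.00004 - 0.00019j
  term(m=-3) = -0.00000 - 0.00000j   from Y*(Ω₁)=-0.00037 - 0.00150j, Y(Ω₂)=0.00328 - 0.00084j
  term(m=-2) = -0.00082 + 0.00028j   from Y*(Ω₁)=-0.00807 + 0.02128j, Y(Ω₂)=0.02435 + 0.02942j
  term(m=-1) = 0.00892 + 0.05378j   from Y*(Ω₁)=0.16985 - 0.11722j, Y(Ω₂)=-0.11243 + 0.23902j
  term(m=+0) = 0.76048 + 0.00000j   from Y*(Ω₁)=-0.88833 + 0.00000j, Y(Ω₂)=-0.85608 + 0.00000j
  term(m=+1) = 0.00892 - 0.05378j   from Y*(Ω₁)=-0.16985 - 0.11722j, Y(Ω₂)=0.11243 + 0.23902j
  term(m=+2) = -0.00082 - 0.00028j   from Y*(Ω₁)=-0.00807 - 0.02128j, Y(Ω₂)=0.02435 - 0.02942j
  term(m=+3) = -0.00000 + 0.00000j   from Y*(Ω₁)=0.00037 - 0.00150j, Y(Ω₂)=-0.00328 - 0.00084j
  term(m=+4) = 0.00000 + 0.00000j   from Y*(Ω₁)=0.00005 - 0.00004j, Y(Ω₂)=0.00004 + 0.00019j
  term(m=+5) = 0.00000 - 0.00000j   from Y*(Ω₁)=0.00000 - 0.00000j, Y(Ω₂)=0.00001 - 0.00000j
Σ over m = 0.77668 - 0.00000j; ×(4π/11) → 0.88727 - 0.00000j. Real part: 0.887272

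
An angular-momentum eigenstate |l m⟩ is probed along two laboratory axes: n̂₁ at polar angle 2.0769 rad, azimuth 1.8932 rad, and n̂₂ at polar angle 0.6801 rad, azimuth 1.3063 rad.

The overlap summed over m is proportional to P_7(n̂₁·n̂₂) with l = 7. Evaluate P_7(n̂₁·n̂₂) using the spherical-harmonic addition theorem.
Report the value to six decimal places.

Addition theorem: P_7(cos γ) = (4π/15) Σ_m Y*_{lm}(Ω₁) Y_{lm}(Ω₂), m = −7…7:
  term(m=-7) = (-0.002163, -0.003134)   from Y*(Ω₁)=(0.151503, 0.124033), Y(Ω₂)=(-0.018690, -0.005388)
  term(m=-6) = (0.033933, 0.013546)   from Y*(Ω₁)=(-0.144419, 0.379503), Y(Ω₂)=(0.001456, -0.089968)
  term(m=-5) = (-0.093499, 0.019645)   from Y*(Ω₁)=(-0.385642, -0.015906), Y(Ω₂)=(0.239942, -0.060837)
  term(m=-4) = (0.003485, -0.003545)   from Y*(Ω₁)=(-0.003181, -0.011014), Y(Ω₂)=(0.212737, 0.377827)
  term(m=-3) = (0.027242, -0.141721)   from Y*(Ω₁)=(-0.281126, 0.193812), Y(Ω₂)=(-0.301261, 0.296425)
  term(m=-2) = (0.002427, 0.005789)   from Y*(Ω₁)=(-0.136940, -0.102985), Y(Ω₂)=(-0.031626, -0.018487)
  term(m=-1) = (-0.088076, -0.058577)   from Y*(Ω₁)=(-0.087727, 0.262611), Y(Ω₂)=(-0.099872, 0.368748)
  term(m=+0) = (0.033945, 0.000000)   from Y*(Ω₁)=(-0.209269, -0.000000), Y(Ω₂)=(-0.162208, 0.000000)
  term(m=+1) = (-0.088076, 0.058577)   from Y*(Ω₁)=(0.087727, 0.262611), Y(Ω₂)=(0.099872, 0.368748)
  term(m=+2) = (0.002427, -0.005789)   from Y*(Ω₁)=(-0.136940, 0.102985), Y(Ω₂)=(-0.031626, 0.018487)
  term(m=+3) = (0.027242, 0.141721)   from Y*(Ω₁)=(0.281126, 0.193812), Y(Ω₂)=(0.301261, 0.296425)
  term(m=+4) = (0.003485, 0.003545)   from Y*(Ω₁)=(-0.003181, 0.011014), Y(Ω₂)=(0.212737, -0.377827)
  term(m=+5) = (-0.093499, -0.019645)   from Y*(Ω₁)=(0.385642, -0.015906), Y(Ω₂)=(-0.239942, -0.060837)
  term(m=+6) = (0.033933, -0.013546)   from Y*(Ω₁)=(-0.144419, -0.379503), Y(Ω₂)=(0.001456, 0.089968)
  term(m=+7) = (-0.002163, 0.003134)   from Y*(Ω₁)=(-0.151503, 0.124033), Y(Ω₂)=(0.018690, -0.005388)
Σ over m = (-0.199360, -0.000000); ×(4π/15) → (-0.167015, -0.000000). Real part: -0.167015

-0.167015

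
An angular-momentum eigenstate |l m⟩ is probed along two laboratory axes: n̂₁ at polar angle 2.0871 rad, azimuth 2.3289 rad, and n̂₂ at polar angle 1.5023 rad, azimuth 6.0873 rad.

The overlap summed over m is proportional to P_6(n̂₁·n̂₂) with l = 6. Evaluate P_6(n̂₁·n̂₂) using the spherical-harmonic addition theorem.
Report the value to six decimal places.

-0.256270

Addition theorem: P_6(cos γ) = (4π/13) Σ_m Y*_{lm}(Ω₁) Y_{lm}(Ω₂), m = −6…6:
  m=-6: 0.03407 + 0.20618j × 0.18351 + 0.43956j = -0.08437 + 0.05281j  (running Σ = -0.08437 + 0.05281j)
  m=-5: -0.24834 + 0.32740j × 0.06311 + 0.09398j = -0.04644 - 0.00268j  (running Σ = -0.13082 + 0.05013j)
  m=-4: -0.34096 + 0.03737j × -0.23749 - 0.23661j = 0.08982 + 0.07180j  (running Σ = -0.04100 + 0.12193j)
  m=-3: 0.05148 + 0.04367j × -0.10863 - 0.07237j = -0.00243 - 0.00847j  (running Σ = -0.04343 + 0.11346j)
  m=-2: 0.01918 + 0.35092j × 0.27456 + 0.11343j = -0.03454 + 0.09852j  (running Σ = -0.07797 + 0.21199j)
  m=-1: -0.04272 + 0.04511j × 0.13411 + 0.02661j = -0.00693 + 0.00491j  (running Σ = -0.08490 + 0.21690j)
  m=0: 0.33209 + 0.00000j × -0.28702 + 0.00000j = -0.09531 + 0.00000j  (running Σ = -0.18021 + 0.21690j)
  m=1: 0.04272 + 0.04511j × -0.13411 + 0.02661j = -0.00693 - 0.00491j  (running Σ = -0.18714 + 0.21199j)
  m=2: 0.01918 - 0.35092j × 0.27456 - 0.11343j = -0.03454 - 0.09852j  (running Σ = -0.22168 + 0.11346j)
  m=3: -0.05148 + 0.04367j × 0.10863 - 0.07237j = -0.00243 + 0.00847j  (running Σ = -0.22411 + 0.12193j)
  m=4: -0.34096 - 0.03737j × -0.23749 + 0.23661j = 0.08982 - 0.07180j  (running Σ = -0.13430 + 0.05013j)
  m=5: 0.24834 + 0.32740j × -0.06311 + 0.09398j = -0.04644 + 0.00268j  (running Σ = -0.18074 + 0.05281j)
  m=6: 0.03407 - 0.20618j × 0.18351 - 0.43956j = -0.08437 - 0.05281j  (running Σ = -0.26511 + 0.00000j)
Total Σ_m = -0.26511 + 0.00000j. Multiply by 0.966644: -0.25627 + 0.00000j. P_6(cos γ) = -0.256270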